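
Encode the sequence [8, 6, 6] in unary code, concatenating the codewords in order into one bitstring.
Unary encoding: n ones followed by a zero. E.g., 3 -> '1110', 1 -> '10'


Encode each number as n ones followed by a terminating 0:
  8 -> 111111110 (9 bits)
  6 -> 1111110 (7 bits)
  6 -> 1111110 (7 bits)
Total length = 9 + 7 + 7 = 23 bits.

Unary([8, 6, 6]) = 11111111011111101111110 (23 bits)


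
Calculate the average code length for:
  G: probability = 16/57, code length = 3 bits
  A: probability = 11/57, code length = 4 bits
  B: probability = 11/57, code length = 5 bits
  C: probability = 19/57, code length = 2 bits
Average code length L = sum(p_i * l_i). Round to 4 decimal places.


Weighted contributions p_i * l_i:
  G: (16/57) * 3 = 48/57
  A: (11/57) * 4 = 44/57
  B: (11/57) * 5 = 55/57
  C: (19/57) * 2 = 38/57
Sum = (48 + 44 + 55 + 38)/57 = 185/57

L = 185/57 = 3.2456 bits/symbol


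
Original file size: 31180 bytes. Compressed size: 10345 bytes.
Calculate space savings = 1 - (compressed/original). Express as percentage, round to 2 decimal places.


ratio = compressed/original = 10345/31180 = 0.331783
savings = 1 - ratio = 1 - 0.331783 = 0.668217
as a percentage: 0.668217 * 100 = 66.82%

Space savings = 1 - 10345/31180 = 66.82%


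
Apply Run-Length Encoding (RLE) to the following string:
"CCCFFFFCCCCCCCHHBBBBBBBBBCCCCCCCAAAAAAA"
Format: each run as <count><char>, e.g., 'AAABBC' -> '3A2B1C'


Scanning runs left to right:
  i=0: run of 'C' x 3 -> '3C'
  i=3: run of 'F' x 4 -> '4F'
  i=7: run of 'C' x 7 -> '7C'
  i=14: run of 'H' x 2 -> '2H'
  i=16: run of 'B' x 9 -> '9B'
  i=25: run of 'C' x 7 -> '7C'
  i=32: run of 'A' x 7 -> '7A'

RLE = 3C4F7C2H9B7C7A


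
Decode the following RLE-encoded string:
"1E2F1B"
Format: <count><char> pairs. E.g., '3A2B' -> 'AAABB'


Expanding each <count><char> pair:
  1E -> 'E'
  2F -> 'FF'
  1B -> 'B'

Decoded = EFFB


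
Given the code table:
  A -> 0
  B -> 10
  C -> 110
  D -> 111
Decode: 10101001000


Decoding:
10 -> B
10 -> B
10 -> B
0 -> A
10 -> B
0 -> A
0 -> A


Result: BBBABAA


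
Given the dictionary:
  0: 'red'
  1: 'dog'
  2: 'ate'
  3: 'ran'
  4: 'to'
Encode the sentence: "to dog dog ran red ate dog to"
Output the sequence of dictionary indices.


Look up each word in the dictionary:
  'to' -> 4
  'dog' -> 1
  'dog' -> 1
  'ran' -> 3
  'red' -> 0
  'ate' -> 2
  'dog' -> 1
  'to' -> 4

Encoded: [4, 1, 1, 3, 0, 2, 1, 4]


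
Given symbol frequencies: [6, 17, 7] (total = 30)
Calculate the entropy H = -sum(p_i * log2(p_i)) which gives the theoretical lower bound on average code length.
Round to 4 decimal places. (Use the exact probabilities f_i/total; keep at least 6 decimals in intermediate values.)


Per-symbol terms -p_i * log2(p_i) with p_i = f_i/30:
  p = 6/30 = 0.200000: log2(p) = -2.321928, -p*log2(p) = 0.464386
  p = 17/30 = 0.566667: log2(p) = -0.819428, -p*log2(p) = 0.464342
  p = 7/30 = 0.233333: log2(p) = -2.099536, -p*log2(p) = 0.489892
H = 0.464386 + 0.464342 + 0.489892 = 1.418620

H = 1.4186 bits/symbol


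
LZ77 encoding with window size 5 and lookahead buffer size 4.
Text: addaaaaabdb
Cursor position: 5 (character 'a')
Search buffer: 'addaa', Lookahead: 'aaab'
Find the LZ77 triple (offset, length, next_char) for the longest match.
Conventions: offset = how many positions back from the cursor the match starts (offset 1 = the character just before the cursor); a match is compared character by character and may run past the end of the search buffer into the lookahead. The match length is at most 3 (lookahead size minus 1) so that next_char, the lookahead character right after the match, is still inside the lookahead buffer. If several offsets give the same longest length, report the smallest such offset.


Try each offset into the search buffer:
  offset=1 (pos 4, char 'a'): match length 3
  offset=2 (pos 3, char 'a'): match length 3
  offset=3 (pos 2, char 'd'): match length 0
  offset=4 (pos 1, char 'd'): match length 0
  offset=5 (pos 0, char 'a'): match length 1
Longest match has length 3, found at offsets 1, 2; take the smallest, offset 1.
next_char = character at position 5 + 3 = 8 -> 'b'

Best match: offset=1, length=3 (matching 'aaa' starting at position 4)
LZ77 triple: (1, 3, 'b')


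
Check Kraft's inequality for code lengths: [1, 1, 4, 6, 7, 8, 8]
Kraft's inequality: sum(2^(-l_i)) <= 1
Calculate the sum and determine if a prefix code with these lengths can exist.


Sum = 2^(-1) + 2^(-1) + 2^(-4) + 2^(-6) + 2^(-7) + 2^(-8) + 2^(-8)
    = 0.5 + 0.5 + 0.0625 + 0.015625 + 0.0078125 + 0.00390625 + 0.00390625
    = 280/256 = 1.09375
Since 1.09375 > 1, Kraft's inequality is NOT satisfied.
A prefix code with these lengths CANNOT exist.

Kraft sum = 1.09375. Not satisfied.


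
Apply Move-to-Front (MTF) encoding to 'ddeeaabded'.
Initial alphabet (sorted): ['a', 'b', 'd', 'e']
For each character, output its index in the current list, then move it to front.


MTF encoding:
'd': index 2 in ['a', 'b', 'd', 'e'] -> ['d', 'a', 'b', 'e']
'd': index 0 in ['d', 'a', 'b', 'e'] -> ['d', 'a', 'b', 'e']
'e': index 3 in ['d', 'a', 'b', 'e'] -> ['e', 'd', 'a', 'b']
'e': index 0 in ['e', 'd', 'a', 'b'] -> ['e', 'd', 'a', 'b']
'a': index 2 in ['e', 'd', 'a', 'b'] -> ['a', 'e', 'd', 'b']
'a': index 0 in ['a', 'e', 'd', 'b'] -> ['a', 'e', 'd', 'b']
'b': index 3 in ['a', 'e', 'd', 'b'] -> ['b', 'a', 'e', 'd']
'd': index 3 in ['b', 'a', 'e', 'd'] -> ['d', 'b', 'a', 'e']
'e': index 3 in ['d', 'b', 'a', 'e'] -> ['e', 'd', 'b', 'a']
'd': index 1 in ['e', 'd', 'b', 'a'] -> ['d', 'e', 'b', 'a']


Output: [2, 0, 3, 0, 2, 0, 3, 3, 3, 1]


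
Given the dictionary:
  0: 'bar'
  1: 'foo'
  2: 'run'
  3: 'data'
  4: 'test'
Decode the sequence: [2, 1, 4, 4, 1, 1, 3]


Look up each index in the dictionary:
  2 -> 'run'
  1 -> 'foo'
  4 -> 'test'
  4 -> 'test'
  1 -> 'foo'
  1 -> 'foo'
  3 -> 'data'

Decoded: "run foo test test foo foo data"


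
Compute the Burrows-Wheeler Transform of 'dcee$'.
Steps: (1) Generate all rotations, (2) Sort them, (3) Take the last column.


Rotations (sorted):
  0: $dcee -> last char: e
  1: cee$d -> last char: d
  2: dcee$ -> last char: $
  3: e$dce -> last char: e
  4: ee$dc -> last char: c


BWT = ed$ec


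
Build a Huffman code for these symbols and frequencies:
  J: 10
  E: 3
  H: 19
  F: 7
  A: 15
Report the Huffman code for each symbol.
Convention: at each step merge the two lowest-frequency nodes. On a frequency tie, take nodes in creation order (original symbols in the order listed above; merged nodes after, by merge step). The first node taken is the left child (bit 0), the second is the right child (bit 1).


Huffman tree construction:
Step 1: Merge E(3) + F(7) = 10
Step 2: Merge J(10) + (E+F)(10) = 20
Step 3: Merge A(15) + H(19) = 34
Step 4: Merge (J+(E+F))(20) + (A+H)(34) = 54
Read each symbol's code off the tree from the root (left child = 0, right child = 1).

Codes:
  J: 00 (length 2)
  E: 010 (length 3)
  H: 11 (length 2)
  F: 011 (length 3)
  A: 10 (length 2)
Average code length: 118/54 = 2.1852 bits/symbol


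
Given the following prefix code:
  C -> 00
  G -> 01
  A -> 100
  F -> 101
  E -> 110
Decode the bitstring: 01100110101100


Decoding step by step:
Bits 01 -> G
Bits 100 -> A
Bits 110 -> E
Bits 101 -> F
Bits 100 -> A


Decoded message: GAEFA


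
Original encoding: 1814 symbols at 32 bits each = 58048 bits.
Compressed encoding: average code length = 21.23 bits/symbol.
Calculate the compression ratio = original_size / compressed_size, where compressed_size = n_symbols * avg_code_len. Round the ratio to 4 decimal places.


original_size = n_symbols * orig_bits = 1814 * 32 = 58048 bits
compressed_size = n_symbols * avg_code_len = 1814 * 21.23 = 38511.22 bits
ratio = original_size / compressed_size = 58048 / 38511.22 = 1.5073

Compression ratio = 1.5073


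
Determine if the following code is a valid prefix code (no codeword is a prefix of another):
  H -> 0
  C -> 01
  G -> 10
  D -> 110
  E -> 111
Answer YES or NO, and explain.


Checking each pair (does one codeword prefix another?):
  H='0' vs C='01': prefix -- VIOLATION

NO -- this is NOT a valid prefix code. H (0) is a prefix of C (01).


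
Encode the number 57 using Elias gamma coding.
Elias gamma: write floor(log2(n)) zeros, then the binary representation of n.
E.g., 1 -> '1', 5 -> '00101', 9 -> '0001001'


num_bits = floor(log2(57)) + 1 = 6
leading_zeros = num_bits - 1 = 5
binary(57) = 111001

Elias gamma(57) = '00000' + '111001' = 00000111001 (11 bits)


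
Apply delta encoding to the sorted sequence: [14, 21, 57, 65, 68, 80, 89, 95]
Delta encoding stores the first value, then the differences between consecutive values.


First value: 14
Deltas:
  21 - 14 = 7
  57 - 21 = 36
  65 - 57 = 8
  68 - 65 = 3
  80 - 68 = 12
  89 - 80 = 9
  95 - 89 = 6


Delta encoded: [14, 7, 36, 8, 3, 12, 9, 6]


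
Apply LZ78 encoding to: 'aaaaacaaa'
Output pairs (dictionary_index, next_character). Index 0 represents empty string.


LZ78 encoding steps:
Dictionary: {0: ''}
Step 1: w='' (idx 0), next='a' -> output (0, 'a'), add 'a' as idx 1
Step 2: w='a' (idx 1), next='a' -> output (1, 'a'), add 'aa' as idx 2
Step 3: w='aa' (idx 2), next='c' -> output (2, 'c'), add 'aac' as idx 3
Step 4: w='aa' (idx 2), next='a' -> output (2, 'a'), add 'aaa' as idx 4


Encoded: [(0, 'a'), (1, 'a'), (2, 'c'), (2, 'a')]


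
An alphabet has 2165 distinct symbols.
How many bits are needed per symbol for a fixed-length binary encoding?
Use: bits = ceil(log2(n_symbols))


log2(2165) = 11.0802
Bracket: 2^11 = 2048 < 2165 <= 2^12 = 4096
So ceil(log2(2165)) = 12

bits = ceil(log2(2165)) = ceil(11.0802) = 12 bits


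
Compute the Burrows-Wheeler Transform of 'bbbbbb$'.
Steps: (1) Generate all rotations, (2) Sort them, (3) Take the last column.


Rotations (sorted):
  0: $bbbbbb -> last char: b
  1: b$bbbbb -> last char: b
  2: bb$bbbb -> last char: b
  3: bbb$bbb -> last char: b
  4: bbbb$bb -> last char: b
  5: bbbbb$b -> last char: b
  6: bbbbbb$ -> last char: $


BWT = bbbbbb$


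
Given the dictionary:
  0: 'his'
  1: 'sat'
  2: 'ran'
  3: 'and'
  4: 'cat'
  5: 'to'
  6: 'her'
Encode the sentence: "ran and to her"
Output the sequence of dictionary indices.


Look up each word in the dictionary:
  'ran' -> 2
  'and' -> 3
  'to' -> 5
  'her' -> 6

Encoded: [2, 3, 5, 6]


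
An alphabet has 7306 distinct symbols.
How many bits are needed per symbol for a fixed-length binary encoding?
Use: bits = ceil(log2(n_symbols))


log2(7306) = 12.8349
Bracket: 2^12 = 4096 < 7306 <= 2^13 = 8192
So ceil(log2(7306)) = 13

bits = ceil(log2(7306)) = ceil(12.8349) = 13 bits


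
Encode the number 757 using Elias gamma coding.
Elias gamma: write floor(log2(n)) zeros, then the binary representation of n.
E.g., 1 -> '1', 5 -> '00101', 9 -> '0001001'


num_bits = floor(log2(757)) + 1 = 10
leading_zeros = num_bits - 1 = 9
binary(757) = 1011110101

Elias gamma(757) = '000000000' + '1011110101' = 0000000001011110101 (19 bits)


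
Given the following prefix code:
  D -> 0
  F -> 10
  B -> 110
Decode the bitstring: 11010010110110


Decoding step by step:
Bits 110 -> B
Bits 10 -> F
Bits 0 -> D
Bits 10 -> F
Bits 110 -> B
Bits 110 -> B


Decoded message: BFDFBB


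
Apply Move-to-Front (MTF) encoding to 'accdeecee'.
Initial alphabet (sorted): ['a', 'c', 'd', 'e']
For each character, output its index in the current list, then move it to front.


MTF encoding:
'a': index 0 in ['a', 'c', 'd', 'e'] -> ['a', 'c', 'd', 'e']
'c': index 1 in ['a', 'c', 'd', 'e'] -> ['c', 'a', 'd', 'e']
'c': index 0 in ['c', 'a', 'd', 'e'] -> ['c', 'a', 'd', 'e']
'd': index 2 in ['c', 'a', 'd', 'e'] -> ['d', 'c', 'a', 'e']
'e': index 3 in ['d', 'c', 'a', 'e'] -> ['e', 'd', 'c', 'a']
'e': index 0 in ['e', 'd', 'c', 'a'] -> ['e', 'd', 'c', 'a']
'c': index 2 in ['e', 'd', 'c', 'a'] -> ['c', 'e', 'd', 'a']
'e': index 1 in ['c', 'e', 'd', 'a'] -> ['e', 'c', 'd', 'a']
'e': index 0 in ['e', 'c', 'd', 'a'] -> ['e', 'c', 'd', 'a']


Output: [0, 1, 0, 2, 3, 0, 2, 1, 0]


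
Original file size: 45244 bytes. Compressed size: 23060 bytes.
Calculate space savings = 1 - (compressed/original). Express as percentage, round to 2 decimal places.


ratio = compressed/original = 23060/45244 = 0.509681
savings = 1 - ratio = 1 - 0.509681 = 0.490319
as a percentage: 0.490319 * 100 = 49.03%

Space savings = 1 - 23060/45244 = 49.03%


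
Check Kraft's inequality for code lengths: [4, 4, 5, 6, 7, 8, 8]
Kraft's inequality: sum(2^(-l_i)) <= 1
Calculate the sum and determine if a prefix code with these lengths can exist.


Sum = 2^(-4) + 2^(-4) + 2^(-5) + 2^(-6) + 2^(-7) + 2^(-8) + 2^(-8)
    = 0.0625 + 0.0625 + 0.03125 + 0.015625 + 0.0078125 + 0.00390625 + 0.00390625
    = 48/256 = 0.1875
Since 0.1875 <= 1, Kraft's inequality IS satisfied.
A prefix code with these lengths CAN exist.

Kraft sum = 0.1875. Satisfied.


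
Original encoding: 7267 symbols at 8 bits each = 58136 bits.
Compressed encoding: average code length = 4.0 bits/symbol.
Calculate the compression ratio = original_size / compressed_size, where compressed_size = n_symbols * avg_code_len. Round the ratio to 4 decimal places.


original_size = n_symbols * orig_bits = 7267 * 8 = 58136 bits
compressed_size = n_symbols * avg_code_len = 7267 * 4.0 = 29068.0 bits
ratio = original_size / compressed_size = 58136 / 29068.0 = 2.0

Compression ratio = 2.0


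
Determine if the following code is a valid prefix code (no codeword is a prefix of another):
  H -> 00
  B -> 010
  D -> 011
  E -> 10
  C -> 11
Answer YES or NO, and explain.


Checking each pair (does one codeword prefix another?):
  H='00' vs B='010': no prefix
  H='00' vs D='011': no prefix
  H='00' vs E='10': no prefix
  H='00' vs C='11': no prefix
  B='010' vs H='00': no prefix
  B='010' vs D='011': no prefix
  B='010' vs E='10': no prefix
  B='010' vs C='11': no prefix
  D='011' vs H='00': no prefix
  D='011' vs B='010': no prefix
  D='011' vs E='10': no prefix
  D='011' vs C='11': no prefix
  E='10' vs H='00': no prefix
  E='10' vs B='010': no prefix
  E='10' vs D='011': no prefix
  E='10' vs C='11': no prefix
  C='11' vs H='00': no prefix
  C='11' vs B='010': no prefix
  C='11' vs D='011': no prefix
  C='11' vs E='10': no prefix
No violation found over all pairs.

YES -- this is a valid prefix code. No codeword is a prefix of any other codeword.


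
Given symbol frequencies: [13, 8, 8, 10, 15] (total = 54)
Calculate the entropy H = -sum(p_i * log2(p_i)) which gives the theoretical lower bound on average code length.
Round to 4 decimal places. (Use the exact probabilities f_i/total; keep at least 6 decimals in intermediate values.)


Per-symbol terms -p_i * log2(p_i) with p_i = f_i/54:
  p = 13/54 = 0.240741: log2(p) = -2.054448, -p*log2(p) = 0.494589
  p = 8/54 = 0.148148: log2(p) = -2.754888, -p*log2(p) = 0.408131
  p = 8/54 = 0.148148: log2(p) = -2.754888, -p*log2(p) = 0.408131
  p = 10/54 = 0.185185: log2(p) = -2.432959, -p*log2(p) = 0.450548
  p = 15/54 = 0.277778: log2(p) = -1.847997, -p*log2(p) = 0.513332
H = 0.494589 + 0.408131 + 0.408131 + 0.450548 + 0.513332 = 2.274731

H = 2.2747 bits/symbol


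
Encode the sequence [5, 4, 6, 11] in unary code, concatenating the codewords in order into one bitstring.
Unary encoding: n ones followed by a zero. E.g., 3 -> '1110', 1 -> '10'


Encode each number as n ones followed by a terminating 0:
  5 -> 111110 (6 bits)
  4 -> 11110 (5 bits)
  6 -> 1111110 (7 bits)
  11 -> 111111111110 (12 bits)
Total length = 6 + 5 + 7 + 12 = 30 bits.

Unary([5, 4, 6, 11]) = 111110111101111110111111111110 (30 bits)


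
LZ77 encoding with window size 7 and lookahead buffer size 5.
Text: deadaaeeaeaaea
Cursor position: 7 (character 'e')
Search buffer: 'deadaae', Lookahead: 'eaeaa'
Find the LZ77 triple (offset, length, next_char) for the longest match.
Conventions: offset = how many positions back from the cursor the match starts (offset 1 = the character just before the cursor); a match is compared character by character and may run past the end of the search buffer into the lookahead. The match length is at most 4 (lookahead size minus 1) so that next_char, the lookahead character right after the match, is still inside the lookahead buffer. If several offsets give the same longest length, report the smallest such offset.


Try each offset into the search buffer:
  offset=1 (pos 6, char 'e'): match length 1
  offset=2 (pos 5, char 'a'): match length 0
  offset=3 (pos 4, char 'a'): match length 0
  offset=4 (pos 3, char 'd'): match length 0
  offset=5 (pos 2, char 'a'): match length 0
  offset=6 (pos 1, char 'e'): match length 2
  offset=7 (pos 0, char 'd'): match length 0
Longest match has length 2 at offset 6.
next_char = character at position 7 + 2 = 9 -> 'e'

Best match: offset=6, length=2 (matching 'ea' starting at position 1)
LZ77 triple: (6, 2, 'e')


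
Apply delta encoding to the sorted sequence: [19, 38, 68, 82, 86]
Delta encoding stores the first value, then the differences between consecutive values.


First value: 19
Deltas:
  38 - 19 = 19
  68 - 38 = 30
  82 - 68 = 14
  86 - 82 = 4


Delta encoded: [19, 19, 30, 14, 4]


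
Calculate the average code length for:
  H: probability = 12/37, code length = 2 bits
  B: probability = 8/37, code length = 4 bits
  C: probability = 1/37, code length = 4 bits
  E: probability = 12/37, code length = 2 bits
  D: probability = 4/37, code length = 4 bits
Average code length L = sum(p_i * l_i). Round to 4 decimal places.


Weighted contributions p_i * l_i:
  H: (12/37) * 2 = 24/37
  B: (8/37) * 4 = 32/37
  C: (1/37) * 4 = 4/37
  E: (12/37) * 2 = 24/37
  D: (4/37) * 4 = 16/37
Sum = (24 + 32 + 4 + 24 + 16)/37 = 100/37

L = 100/37 = 2.7027 bits/symbol


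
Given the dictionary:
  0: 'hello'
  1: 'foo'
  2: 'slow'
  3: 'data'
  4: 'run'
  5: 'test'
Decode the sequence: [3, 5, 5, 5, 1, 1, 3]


Look up each index in the dictionary:
  3 -> 'data'
  5 -> 'test'
  5 -> 'test'
  5 -> 'test'
  1 -> 'foo'
  1 -> 'foo'
  3 -> 'data'

Decoded: "data test test test foo foo data"


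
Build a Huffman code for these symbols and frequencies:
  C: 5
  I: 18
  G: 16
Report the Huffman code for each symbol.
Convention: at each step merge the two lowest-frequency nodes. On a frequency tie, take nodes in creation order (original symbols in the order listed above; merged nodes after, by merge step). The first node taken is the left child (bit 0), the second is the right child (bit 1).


Huffman tree construction:
Step 1: Merge C(5) + G(16) = 21
Step 2: Merge I(18) + (C+G)(21) = 39
Read each symbol's code off the tree from the root (left child = 0, right child = 1).

Codes:
  C: 10 (length 2)
  I: 0 (length 1)
  G: 11 (length 2)
Average code length: 60/39 = 1.5385 bits/symbol


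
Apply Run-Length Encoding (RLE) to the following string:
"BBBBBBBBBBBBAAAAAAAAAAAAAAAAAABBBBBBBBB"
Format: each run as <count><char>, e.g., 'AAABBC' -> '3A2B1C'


Scanning runs left to right:
  i=0: run of 'B' x 12 -> '12B'
  i=12: run of 'A' x 18 -> '18A'
  i=30: run of 'B' x 9 -> '9B'

RLE = 12B18A9B


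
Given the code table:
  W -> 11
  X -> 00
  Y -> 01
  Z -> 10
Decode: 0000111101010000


Decoding:
00 -> X
00 -> X
11 -> W
11 -> W
01 -> Y
01 -> Y
00 -> X
00 -> X


Result: XXWWYYXX


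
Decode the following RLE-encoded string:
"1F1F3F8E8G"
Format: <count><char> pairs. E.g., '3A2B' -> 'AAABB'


Expanding each <count><char> pair:
  1F -> 'F'
  1F -> 'F'
  3F -> 'FFF'
  8E -> 'EEEEEEEE'
  8G -> 'GGGGGGGG'

Decoded = FFFFFEEEEEEEEGGGGGGGG


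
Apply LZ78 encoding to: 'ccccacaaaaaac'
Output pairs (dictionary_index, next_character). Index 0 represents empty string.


LZ78 encoding steps:
Dictionary: {0: ''}
Step 1: w='' (idx 0), next='c' -> output (0, 'c'), add 'c' as idx 1
Step 2: w='c' (idx 1), next='c' -> output (1, 'c'), add 'cc' as idx 2
Step 3: w='c' (idx 1), next='a' -> output (1, 'a'), add 'ca' as idx 3
Step 4: w='ca' (idx 3), next='a' -> output (3, 'a'), add 'caa' as idx 4
Step 5: w='' (idx 0), next='a' -> output (0, 'a'), add 'a' as idx 5
Step 6: w='a' (idx 5), next='a' -> output (5, 'a'), add 'aa' as idx 6
Step 7: w='a' (idx 5), next='c' -> output (5, 'c'), add 'ac' as idx 7


Encoded: [(0, 'c'), (1, 'c'), (1, 'a'), (3, 'a'), (0, 'a'), (5, 'a'), (5, 'c')]


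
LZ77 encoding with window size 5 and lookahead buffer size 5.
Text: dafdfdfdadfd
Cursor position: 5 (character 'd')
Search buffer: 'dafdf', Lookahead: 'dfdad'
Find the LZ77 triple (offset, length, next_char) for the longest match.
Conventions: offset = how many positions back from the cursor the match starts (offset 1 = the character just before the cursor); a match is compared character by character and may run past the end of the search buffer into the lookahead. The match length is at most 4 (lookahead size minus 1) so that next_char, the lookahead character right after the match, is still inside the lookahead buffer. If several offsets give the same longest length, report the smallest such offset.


Try each offset into the search buffer:
  offset=1 (pos 4, char 'f'): match length 0
  offset=2 (pos 3, char 'd'): match length 3
  offset=3 (pos 2, char 'f'): match length 0
  offset=4 (pos 1, char 'a'): match length 0
  offset=5 (pos 0, char 'd'): match length 1
Longest match has length 3 at offset 2.
next_char = character at position 5 + 3 = 8 -> 'a'

Best match: offset=2, length=3 (matching 'dfd' starting at position 3)
LZ77 triple: (2, 3, 'a')


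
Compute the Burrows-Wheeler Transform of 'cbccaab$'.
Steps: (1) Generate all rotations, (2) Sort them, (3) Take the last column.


Rotations (sorted):
  0: $cbccaab -> last char: b
  1: aab$cbcc -> last char: c
  2: ab$cbcca -> last char: a
  3: b$cbccaa -> last char: a
  4: bccaab$c -> last char: c
  5: caab$cbc -> last char: c
  6: cbccaab$ -> last char: $
  7: ccaab$cb -> last char: b


BWT = bcaacc$b


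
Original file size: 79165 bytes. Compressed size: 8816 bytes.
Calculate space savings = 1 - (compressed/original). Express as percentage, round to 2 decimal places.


ratio = compressed/original = 8816/79165 = 0.111362
savings = 1 - ratio = 1 - 0.111362 = 0.888638
as a percentage: 0.888638 * 100 = 88.86%

Space savings = 1 - 8816/79165 = 88.86%


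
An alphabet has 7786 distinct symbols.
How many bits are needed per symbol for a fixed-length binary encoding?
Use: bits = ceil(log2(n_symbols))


log2(7786) = 12.9267
Bracket: 2^12 = 4096 < 7786 <= 2^13 = 8192
So ceil(log2(7786)) = 13

bits = ceil(log2(7786)) = ceil(12.9267) = 13 bits


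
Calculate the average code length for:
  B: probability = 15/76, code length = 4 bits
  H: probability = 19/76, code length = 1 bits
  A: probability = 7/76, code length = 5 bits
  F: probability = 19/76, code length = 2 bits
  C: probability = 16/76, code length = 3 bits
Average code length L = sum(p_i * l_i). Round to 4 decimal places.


Weighted contributions p_i * l_i:
  B: (15/76) * 4 = 60/76
  H: (19/76) * 1 = 19/76
  A: (7/76) * 5 = 35/76
  F: (19/76) * 2 = 38/76
  C: (16/76) * 3 = 48/76
Sum = (60 + 19 + 35 + 38 + 48)/76 = 200/76

L = 200/76 = 2.6316 bits/symbol


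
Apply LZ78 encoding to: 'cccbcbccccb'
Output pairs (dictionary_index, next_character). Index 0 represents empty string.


LZ78 encoding steps:
Dictionary: {0: ''}
Step 1: w='' (idx 0), next='c' -> output (0, 'c'), add 'c' as idx 1
Step 2: w='c' (idx 1), next='c' -> output (1, 'c'), add 'cc' as idx 2
Step 3: w='' (idx 0), next='b' -> output (0, 'b'), add 'b' as idx 3
Step 4: w='c' (idx 1), next='b' -> output (1, 'b'), add 'cb' as idx 4
Step 5: w='cc' (idx 2), next='c' -> output (2, 'c'), add 'ccc' as idx 5
Step 6: w='cb' (idx 4), end of input -> output (4, '')


Encoded: [(0, 'c'), (1, 'c'), (0, 'b'), (1, 'b'), (2, 'c'), (4, '')]


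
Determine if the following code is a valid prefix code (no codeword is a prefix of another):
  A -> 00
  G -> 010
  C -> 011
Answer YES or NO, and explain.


Checking each pair (does one codeword prefix another?):
  A='00' vs G='010': no prefix
  A='00' vs C='011': no prefix
  G='010' vs A='00': no prefix
  G='010' vs C='011': no prefix
  C='011' vs A='00': no prefix
  C='011' vs G='010': no prefix
No violation found over all pairs.

YES -- this is a valid prefix code. No codeword is a prefix of any other codeword.


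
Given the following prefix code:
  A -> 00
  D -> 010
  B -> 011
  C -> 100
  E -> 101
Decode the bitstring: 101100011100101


Decoding step by step:
Bits 101 -> E
Bits 100 -> C
Bits 011 -> B
Bits 100 -> C
Bits 101 -> E


Decoded message: ECBCE


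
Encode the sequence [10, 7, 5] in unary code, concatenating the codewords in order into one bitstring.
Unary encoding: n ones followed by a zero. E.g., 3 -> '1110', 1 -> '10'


Encode each number as n ones followed by a terminating 0:
  10 -> 11111111110 (11 bits)
  7 -> 11111110 (8 bits)
  5 -> 111110 (6 bits)
Total length = 11 + 8 + 6 = 25 bits.

Unary([10, 7, 5]) = 1111111111011111110111110 (25 bits)


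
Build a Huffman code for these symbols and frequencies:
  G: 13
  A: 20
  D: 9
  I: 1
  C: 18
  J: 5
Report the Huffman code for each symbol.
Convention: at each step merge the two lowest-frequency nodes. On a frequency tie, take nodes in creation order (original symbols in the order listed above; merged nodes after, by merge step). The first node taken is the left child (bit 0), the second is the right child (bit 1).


Huffman tree construction:
Step 1: Merge I(1) + J(5) = 6
Step 2: Merge (I+J)(6) + D(9) = 15
Step 3: Merge G(13) + ((I+J)+D)(15) = 28
Step 4: Merge C(18) + A(20) = 38
Step 5: Merge (G+((I+J)+D))(28) + (C+A)(38) = 66
Read each symbol's code off the tree from the root (left child = 0, right child = 1).

Codes:
  G: 00 (length 2)
  A: 11 (length 2)
  D: 011 (length 3)
  I: 0100 (length 4)
  C: 10 (length 2)
  J: 0101 (length 4)
Average code length: 153/66 = 2.3182 bits/symbol


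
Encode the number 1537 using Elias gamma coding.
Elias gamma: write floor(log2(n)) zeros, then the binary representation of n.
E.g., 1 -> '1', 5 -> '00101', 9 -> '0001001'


num_bits = floor(log2(1537)) + 1 = 11
leading_zeros = num_bits - 1 = 10
binary(1537) = 11000000001

Elias gamma(1537) = '0000000000' + '11000000001' = 000000000011000000001 (21 bits)


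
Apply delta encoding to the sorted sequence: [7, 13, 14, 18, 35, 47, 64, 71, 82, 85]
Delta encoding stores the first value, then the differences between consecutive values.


First value: 7
Deltas:
  13 - 7 = 6
  14 - 13 = 1
  18 - 14 = 4
  35 - 18 = 17
  47 - 35 = 12
  64 - 47 = 17
  71 - 64 = 7
  82 - 71 = 11
  85 - 82 = 3


Delta encoded: [7, 6, 1, 4, 17, 12, 17, 7, 11, 3]


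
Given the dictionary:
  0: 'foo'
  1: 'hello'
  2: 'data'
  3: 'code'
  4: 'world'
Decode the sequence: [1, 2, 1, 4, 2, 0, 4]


Look up each index in the dictionary:
  1 -> 'hello'
  2 -> 'data'
  1 -> 'hello'
  4 -> 'world'
  2 -> 'data'
  0 -> 'foo'
  4 -> 'world'

Decoded: "hello data hello world data foo world"


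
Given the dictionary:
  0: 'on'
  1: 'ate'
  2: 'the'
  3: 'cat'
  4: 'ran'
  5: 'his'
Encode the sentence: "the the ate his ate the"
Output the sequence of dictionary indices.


Look up each word in the dictionary:
  'the' -> 2
  'the' -> 2
  'ate' -> 1
  'his' -> 5
  'ate' -> 1
  'the' -> 2

Encoded: [2, 2, 1, 5, 1, 2]


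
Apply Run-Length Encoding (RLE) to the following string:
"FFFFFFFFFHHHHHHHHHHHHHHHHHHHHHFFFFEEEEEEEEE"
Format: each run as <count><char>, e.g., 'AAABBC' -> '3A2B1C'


Scanning runs left to right:
  i=0: run of 'F' x 9 -> '9F'
  i=9: run of 'H' x 21 -> '21H'
  i=30: run of 'F' x 4 -> '4F'
  i=34: run of 'E' x 9 -> '9E'

RLE = 9F21H4F9E


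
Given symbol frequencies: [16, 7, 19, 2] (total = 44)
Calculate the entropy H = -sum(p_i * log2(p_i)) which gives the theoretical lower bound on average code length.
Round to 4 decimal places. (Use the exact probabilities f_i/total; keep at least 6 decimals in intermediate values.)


Per-symbol terms -p_i * log2(p_i) with p_i = f_i/44:
  p = 16/44 = 0.363636: log2(p) = -1.459432, -p*log2(p) = 0.530702
  p = 7/44 = 0.159091: log2(p) = -2.652077, -p*log2(p) = 0.421921
  p = 19/44 = 0.431818: log2(p) = -1.211504, -p*log2(p) = 0.523149
  p = 2/44 = 0.045455: log2(p) = -4.459432, -p*log2(p) = 0.202701
H = 0.530702 + 0.421921 + 0.523149 + 0.202701 = 1.678473

H = 1.6785 bits/symbol


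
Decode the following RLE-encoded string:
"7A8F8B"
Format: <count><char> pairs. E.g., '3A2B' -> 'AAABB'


Expanding each <count><char> pair:
  7A -> 'AAAAAAA'
  8F -> 'FFFFFFFF'
  8B -> 'BBBBBBBB'

Decoded = AAAAAAAFFFFFFFFBBBBBBBB


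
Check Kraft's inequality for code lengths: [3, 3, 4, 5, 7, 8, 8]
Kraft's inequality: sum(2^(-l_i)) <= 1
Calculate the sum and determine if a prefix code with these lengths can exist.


Sum = 2^(-3) + 2^(-3) + 2^(-4) + 2^(-5) + 2^(-7) + 2^(-8) + 2^(-8)
    = 0.125 + 0.125 + 0.0625 + 0.03125 + 0.0078125 + 0.00390625 + 0.00390625
    = 92/256 = 0.359375
Since 0.359375 <= 1, Kraft's inequality IS satisfied.
A prefix code with these lengths CAN exist.

Kraft sum = 0.359375. Satisfied.


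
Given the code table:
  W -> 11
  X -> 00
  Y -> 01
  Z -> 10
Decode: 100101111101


Decoding:
10 -> Z
01 -> Y
01 -> Y
11 -> W
11 -> W
01 -> Y


Result: ZYYWWY


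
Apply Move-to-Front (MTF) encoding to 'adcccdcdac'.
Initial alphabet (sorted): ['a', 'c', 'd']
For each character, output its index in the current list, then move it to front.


MTF encoding:
'a': index 0 in ['a', 'c', 'd'] -> ['a', 'c', 'd']
'd': index 2 in ['a', 'c', 'd'] -> ['d', 'a', 'c']
'c': index 2 in ['d', 'a', 'c'] -> ['c', 'd', 'a']
'c': index 0 in ['c', 'd', 'a'] -> ['c', 'd', 'a']
'c': index 0 in ['c', 'd', 'a'] -> ['c', 'd', 'a']
'd': index 1 in ['c', 'd', 'a'] -> ['d', 'c', 'a']
'c': index 1 in ['d', 'c', 'a'] -> ['c', 'd', 'a']
'd': index 1 in ['c', 'd', 'a'] -> ['d', 'c', 'a']
'a': index 2 in ['d', 'c', 'a'] -> ['a', 'd', 'c']
'c': index 2 in ['a', 'd', 'c'] -> ['c', 'a', 'd']


Output: [0, 2, 2, 0, 0, 1, 1, 1, 2, 2]


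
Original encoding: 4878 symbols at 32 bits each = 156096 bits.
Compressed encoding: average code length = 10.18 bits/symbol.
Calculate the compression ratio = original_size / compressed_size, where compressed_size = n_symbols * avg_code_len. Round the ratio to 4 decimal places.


original_size = n_symbols * orig_bits = 4878 * 32 = 156096 bits
compressed_size = n_symbols * avg_code_len = 4878 * 10.18 = 49658.04 bits
ratio = original_size / compressed_size = 156096 / 49658.04 = 3.1434

Compression ratio = 3.1434


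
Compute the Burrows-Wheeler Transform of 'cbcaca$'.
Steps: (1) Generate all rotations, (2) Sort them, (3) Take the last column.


Rotations (sorted):
  0: $cbcaca -> last char: a
  1: a$cbcac -> last char: c
  2: aca$cbc -> last char: c
  3: bcaca$c -> last char: c
  4: ca$cbca -> last char: a
  5: caca$cb -> last char: b
  6: cbcaca$ -> last char: $


BWT = acccab$


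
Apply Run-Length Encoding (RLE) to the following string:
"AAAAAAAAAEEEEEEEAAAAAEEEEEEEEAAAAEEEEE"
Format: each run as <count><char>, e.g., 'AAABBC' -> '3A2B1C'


Scanning runs left to right:
  i=0: run of 'A' x 9 -> '9A'
  i=9: run of 'E' x 7 -> '7E'
  i=16: run of 'A' x 5 -> '5A'
  i=21: run of 'E' x 8 -> '8E'
  i=29: run of 'A' x 4 -> '4A'
  i=33: run of 'E' x 5 -> '5E'

RLE = 9A7E5A8E4A5E


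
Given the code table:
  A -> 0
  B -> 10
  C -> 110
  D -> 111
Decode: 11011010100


Decoding:
110 -> C
110 -> C
10 -> B
10 -> B
0 -> A


Result: CCBBA


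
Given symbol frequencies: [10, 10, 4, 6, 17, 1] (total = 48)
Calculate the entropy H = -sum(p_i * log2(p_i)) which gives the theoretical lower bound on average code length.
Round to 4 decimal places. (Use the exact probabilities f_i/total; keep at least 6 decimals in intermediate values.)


Per-symbol terms -p_i * log2(p_i) with p_i = f_i/48:
  p = 10/48 = 0.208333: log2(p) = -2.263034, -p*log2(p) = 0.471466
  p = 10/48 = 0.208333: log2(p) = -2.263034, -p*log2(p) = 0.471466
  p = 4/48 = 0.083333: log2(p) = -3.584963, -p*log2(p) = 0.298747
  p = 6/48 = 0.125000: log2(p) = -3.000000, -p*log2(p) = 0.375000
  p = 17/48 = 0.354167: log2(p) = -1.497500, -p*log2(p) = 0.530364
  p = 1/48 = 0.020833: log2(p) = -5.584963, -p*log2(p) = 0.116353
H = 0.471466 + 0.471466 + 0.298747 + 0.375000 + 0.530364 + 0.116353 = 2.263396

H = 2.2634 bits/symbol


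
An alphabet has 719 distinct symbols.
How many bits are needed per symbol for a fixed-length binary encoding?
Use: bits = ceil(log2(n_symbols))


log2(719) = 9.4898
Bracket: 2^9 = 512 < 719 <= 2^10 = 1024
So ceil(log2(719)) = 10

bits = ceil(log2(719)) = ceil(9.4898) = 10 bits


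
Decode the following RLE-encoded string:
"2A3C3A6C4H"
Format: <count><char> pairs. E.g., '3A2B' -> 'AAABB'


Expanding each <count><char> pair:
  2A -> 'AA'
  3C -> 'CCC'
  3A -> 'AAA'
  6C -> 'CCCCCC'
  4H -> 'HHHH'

Decoded = AACCCAAACCCCCCHHHH


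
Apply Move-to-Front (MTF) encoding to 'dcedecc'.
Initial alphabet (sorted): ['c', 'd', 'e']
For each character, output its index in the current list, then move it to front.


MTF encoding:
'd': index 1 in ['c', 'd', 'e'] -> ['d', 'c', 'e']
'c': index 1 in ['d', 'c', 'e'] -> ['c', 'd', 'e']
'e': index 2 in ['c', 'd', 'e'] -> ['e', 'c', 'd']
'd': index 2 in ['e', 'c', 'd'] -> ['d', 'e', 'c']
'e': index 1 in ['d', 'e', 'c'] -> ['e', 'd', 'c']
'c': index 2 in ['e', 'd', 'c'] -> ['c', 'e', 'd']
'c': index 0 in ['c', 'e', 'd'] -> ['c', 'e', 'd']


Output: [1, 1, 2, 2, 1, 2, 0]


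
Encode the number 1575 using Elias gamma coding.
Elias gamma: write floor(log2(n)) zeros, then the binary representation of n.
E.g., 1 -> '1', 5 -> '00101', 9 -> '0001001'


num_bits = floor(log2(1575)) + 1 = 11
leading_zeros = num_bits - 1 = 10
binary(1575) = 11000100111

Elias gamma(1575) = '0000000000' + '11000100111' = 000000000011000100111 (21 bits)


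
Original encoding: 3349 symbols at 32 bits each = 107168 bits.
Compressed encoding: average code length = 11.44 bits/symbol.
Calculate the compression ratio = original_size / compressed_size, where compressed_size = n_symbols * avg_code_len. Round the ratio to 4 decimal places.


original_size = n_symbols * orig_bits = 3349 * 32 = 107168 bits
compressed_size = n_symbols * avg_code_len = 3349 * 11.44 = 38312.56 bits
ratio = original_size / compressed_size = 107168 / 38312.56 = 2.7972

Compression ratio = 2.7972


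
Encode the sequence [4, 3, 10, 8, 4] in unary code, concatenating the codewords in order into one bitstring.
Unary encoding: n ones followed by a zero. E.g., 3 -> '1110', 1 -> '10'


Encode each number as n ones followed by a terminating 0:
  4 -> 11110 (5 bits)
  3 -> 1110 (4 bits)
  10 -> 11111111110 (11 bits)
  8 -> 111111110 (9 bits)
  4 -> 11110 (5 bits)
Total length = 5 + 4 + 11 + 9 + 5 = 34 bits.

Unary([4, 3, 10, 8, 4]) = 1111011101111111111011111111011110 (34 bits)


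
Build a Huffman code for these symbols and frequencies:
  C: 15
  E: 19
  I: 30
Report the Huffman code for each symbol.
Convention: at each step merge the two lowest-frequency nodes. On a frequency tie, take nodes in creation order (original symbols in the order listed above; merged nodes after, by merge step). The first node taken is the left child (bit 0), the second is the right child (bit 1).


Huffman tree construction:
Step 1: Merge C(15) + E(19) = 34
Step 2: Merge I(30) + (C+E)(34) = 64
Read each symbol's code off the tree from the root (left child = 0, right child = 1).

Codes:
  C: 10 (length 2)
  E: 11 (length 2)
  I: 0 (length 1)
Average code length: 98/64 = 1.5313 bits/symbol


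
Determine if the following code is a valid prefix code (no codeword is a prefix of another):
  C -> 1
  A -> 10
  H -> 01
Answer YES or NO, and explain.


Checking each pair (does one codeword prefix another?):
  C='1' vs A='10': prefix -- VIOLATION

NO -- this is NOT a valid prefix code. C (1) is a prefix of A (10).


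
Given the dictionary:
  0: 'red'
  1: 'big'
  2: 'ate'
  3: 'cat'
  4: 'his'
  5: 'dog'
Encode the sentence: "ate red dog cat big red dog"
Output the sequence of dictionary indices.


Look up each word in the dictionary:
  'ate' -> 2
  'red' -> 0
  'dog' -> 5
  'cat' -> 3
  'big' -> 1
  'red' -> 0
  'dog' -> 5

Encoded: [2, 0, 5, 3, 1, 0, 5]


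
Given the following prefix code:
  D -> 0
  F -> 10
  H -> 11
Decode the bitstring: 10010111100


Decoding step by step:
Bits 10 -> F
Bits 0 -> D
Bits 10 -> F
Bits 11 -> H
Bits 11 -> H
Bits 0 -> D
Bits 0 -> D


Decoded message: FDFHHDD


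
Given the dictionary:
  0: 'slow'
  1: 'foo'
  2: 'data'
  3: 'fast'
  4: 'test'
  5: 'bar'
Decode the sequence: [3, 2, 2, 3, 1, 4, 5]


Look up each index in the dictionary:
  3 -> 'fast'
  2 -> 'data'
  2 -> 'data'
  3 -> 'fast'
  1 -> 'foo'
  4 -> 'test'
  5 -> 'bar'

Decoded: "fast data data fast foo test bar"


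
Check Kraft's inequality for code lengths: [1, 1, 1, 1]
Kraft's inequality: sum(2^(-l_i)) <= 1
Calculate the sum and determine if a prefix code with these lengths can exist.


Sum = 2^(-1) + 2^(-1) + 2^(-1) + 2^(-1)
    = 0.5 + 0.5 + 0.5 + 0.5
    = 4/2 = 2.0
Since 2.0 > 1, Kraft's inequality is NOT satisfied.
A prefix code with these lengths CANNOT exist.

Kraft sum = 2.0. Not satisfied.


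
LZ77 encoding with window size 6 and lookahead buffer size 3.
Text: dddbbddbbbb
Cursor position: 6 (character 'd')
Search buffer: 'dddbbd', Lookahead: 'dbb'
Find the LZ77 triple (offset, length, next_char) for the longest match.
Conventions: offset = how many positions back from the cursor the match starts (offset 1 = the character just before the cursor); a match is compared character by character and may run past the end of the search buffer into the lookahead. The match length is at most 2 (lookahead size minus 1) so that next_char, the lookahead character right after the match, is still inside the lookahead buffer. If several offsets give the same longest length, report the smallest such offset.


Try each offset into the search buffer:
  offset=1 (pos 5, char 'd'): match length 1
  offset=2 (pos 4, char 'b'): match length 0
  offset=3 (pos 3, char 'b'): match length 0
  offset=4 (pos 2, char 'd'): match length 2
  offset=5 (pos 1, char 'd'): match length 1
  offset=6 (pos 0, char 'd'): match length 1
Longest match has length 2 at offset 4.
next_char = character at position 6 + 2 = 8 -> 'b'

Best match: offset=4, length=2 (matching 'db' starting at position 2)
LZ77 triple: (4, 2, 'b')


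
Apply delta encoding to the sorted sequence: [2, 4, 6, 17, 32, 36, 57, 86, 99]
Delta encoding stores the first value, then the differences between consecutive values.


First value: 2
Deltas:
  4 - 2 = 2
  6 - 4 = 2
  17 - 6 = 11
  32 - 17 = 15
  36 - 32 = 4
  57 - 36 = 21
  86 - 57 = 29
  99 - 86 = 13


Delta encoded: [2, 2, 2, 11, 15, 4, 21, 29, 13]


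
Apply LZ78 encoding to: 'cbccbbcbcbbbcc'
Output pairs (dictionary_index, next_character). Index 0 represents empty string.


LZ78 encoding steps:
Dictionary: {0: ''}
Step 1: w='' (idx 0), next='c' -> output (0, 'c'), add 'c' as idx 1
Step 2: w='' (idx 0), next='b' -> output (0, 'b'), add 'b' as idx 2
Step 3: w='c' (idx 1), next='c' -> output (1, 'c'), add 'cc' as idx 3
Step 4: w='b' (idx 2), next='b' -> output (2, 'b'), add 'bb' as idx 4
Step 5: w='c' (idx 1), next='b' -> output (1, 'b'), add 'cb' as idx 5
Step 6: w='cb' (idx 5), next='b' -> output (5, 'b'), add 'cbb' as idx 6
Step 7: w='b' (idx 2), next='c' -> output (2, 'c'), add 'bc' as idx 7
Step 8: w='c' (idx 1), end of input -> output (1, '')


Encoded: [(0, 'c'), (0, 'b'), (1, 'c'), (2, 'b'), (1, 'b'), (5, 'b'), (2, 'c'), (1, '')]


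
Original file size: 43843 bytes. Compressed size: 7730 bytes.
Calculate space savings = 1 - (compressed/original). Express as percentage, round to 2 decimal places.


ratio = compressed/original = 7730/43843 = 0.176311
savings = 1 - ratio = 1 - 0.176311 = 0.823689
as a percentage: 0.823689 * 100 = 82.37%

Space savings = 1 - 7730/43843 = 82.37%


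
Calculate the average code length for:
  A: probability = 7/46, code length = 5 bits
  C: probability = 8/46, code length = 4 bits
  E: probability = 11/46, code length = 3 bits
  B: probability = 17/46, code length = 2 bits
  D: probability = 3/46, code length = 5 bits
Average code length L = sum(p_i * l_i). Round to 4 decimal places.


Weighted contributions p_i * l_i:
  A: (7/46) * 5 = 35/46
  C: (8/46) * 4 = 32/46
  E: (11/46) * 3 = 33/46
  B: (17/46) * 2 = 34/46
  D: (3/46) * 5 = 15/46
Sum = (35 + 32 + 33 + 34 + 15)/46 = 149/46

L = 149/46 = 3.2391 bits/symbol
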